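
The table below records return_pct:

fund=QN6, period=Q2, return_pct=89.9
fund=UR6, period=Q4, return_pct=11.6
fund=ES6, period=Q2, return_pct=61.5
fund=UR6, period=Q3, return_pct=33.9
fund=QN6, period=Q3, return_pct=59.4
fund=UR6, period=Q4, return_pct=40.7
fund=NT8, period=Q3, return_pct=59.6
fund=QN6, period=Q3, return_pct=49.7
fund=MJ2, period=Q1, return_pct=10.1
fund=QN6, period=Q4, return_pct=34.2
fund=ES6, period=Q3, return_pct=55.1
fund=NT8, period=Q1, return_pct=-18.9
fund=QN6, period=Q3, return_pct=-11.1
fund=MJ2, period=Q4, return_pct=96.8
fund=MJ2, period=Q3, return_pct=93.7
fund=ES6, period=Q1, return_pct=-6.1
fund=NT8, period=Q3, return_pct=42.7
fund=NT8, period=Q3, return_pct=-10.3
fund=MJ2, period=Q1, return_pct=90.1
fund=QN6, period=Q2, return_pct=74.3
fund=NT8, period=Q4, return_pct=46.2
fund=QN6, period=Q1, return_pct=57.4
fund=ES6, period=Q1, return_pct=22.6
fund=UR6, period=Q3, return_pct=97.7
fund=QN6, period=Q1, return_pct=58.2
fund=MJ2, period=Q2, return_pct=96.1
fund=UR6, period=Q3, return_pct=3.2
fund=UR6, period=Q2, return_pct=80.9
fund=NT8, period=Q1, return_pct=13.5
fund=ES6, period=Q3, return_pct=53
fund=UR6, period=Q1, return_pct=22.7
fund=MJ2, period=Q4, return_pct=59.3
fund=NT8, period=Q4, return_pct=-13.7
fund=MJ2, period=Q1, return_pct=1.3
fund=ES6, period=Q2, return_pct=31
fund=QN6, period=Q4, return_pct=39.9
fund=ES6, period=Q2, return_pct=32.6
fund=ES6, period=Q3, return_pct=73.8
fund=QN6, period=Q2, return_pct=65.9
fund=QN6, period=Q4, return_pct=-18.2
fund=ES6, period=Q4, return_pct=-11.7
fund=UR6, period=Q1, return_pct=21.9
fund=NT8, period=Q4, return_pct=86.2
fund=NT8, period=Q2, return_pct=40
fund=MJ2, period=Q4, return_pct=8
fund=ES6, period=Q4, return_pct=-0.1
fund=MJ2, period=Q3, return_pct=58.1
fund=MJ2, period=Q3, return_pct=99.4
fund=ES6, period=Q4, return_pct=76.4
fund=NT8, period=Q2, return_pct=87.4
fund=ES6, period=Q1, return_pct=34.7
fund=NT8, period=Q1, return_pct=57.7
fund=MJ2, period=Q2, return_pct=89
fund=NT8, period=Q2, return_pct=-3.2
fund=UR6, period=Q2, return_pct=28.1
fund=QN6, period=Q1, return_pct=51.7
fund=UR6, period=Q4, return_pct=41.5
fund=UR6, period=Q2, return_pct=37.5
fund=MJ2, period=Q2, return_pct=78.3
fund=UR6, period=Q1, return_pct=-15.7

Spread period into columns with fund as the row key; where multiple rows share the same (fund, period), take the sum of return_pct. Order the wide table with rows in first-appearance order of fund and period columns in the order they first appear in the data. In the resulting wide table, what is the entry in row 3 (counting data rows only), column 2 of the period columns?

64.6

With rows in first-appearance order of fund, row 3 is fund=ES6. period columns in first-appearance order: Q2, Q4, Q3, Q1; column 2 is Q4.
Long rows with fund=ES6, period=Q4: -11.7 + -0.1 + 76.4 = 64.6.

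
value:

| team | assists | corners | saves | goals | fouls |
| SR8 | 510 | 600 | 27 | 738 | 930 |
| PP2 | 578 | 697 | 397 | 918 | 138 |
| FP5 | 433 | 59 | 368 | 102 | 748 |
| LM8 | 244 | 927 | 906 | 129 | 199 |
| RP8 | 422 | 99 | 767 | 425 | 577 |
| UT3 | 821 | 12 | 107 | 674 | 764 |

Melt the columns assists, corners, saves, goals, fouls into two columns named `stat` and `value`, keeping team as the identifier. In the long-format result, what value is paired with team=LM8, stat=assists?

244

Unpivoting turns each (team, wide-column) pair into one long row.
The wide cell at row LM8, column assists holds 244, so the long row (LM8, assists) has value=244.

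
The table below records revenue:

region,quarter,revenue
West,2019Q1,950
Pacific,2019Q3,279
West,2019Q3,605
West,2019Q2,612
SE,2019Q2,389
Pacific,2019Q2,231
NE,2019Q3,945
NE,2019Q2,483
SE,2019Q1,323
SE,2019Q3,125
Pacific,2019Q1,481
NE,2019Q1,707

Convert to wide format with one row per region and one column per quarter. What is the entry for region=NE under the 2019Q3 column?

Wide layout: rows indexed by region, columns are the 3 distinct quarter values (2019Q1, 2019Q3, 2019Q2).
Cell (region=NE, quarter=2019Q3) draws from the long row where region=NE and quarter=2019Q3, which has revenue=945.

945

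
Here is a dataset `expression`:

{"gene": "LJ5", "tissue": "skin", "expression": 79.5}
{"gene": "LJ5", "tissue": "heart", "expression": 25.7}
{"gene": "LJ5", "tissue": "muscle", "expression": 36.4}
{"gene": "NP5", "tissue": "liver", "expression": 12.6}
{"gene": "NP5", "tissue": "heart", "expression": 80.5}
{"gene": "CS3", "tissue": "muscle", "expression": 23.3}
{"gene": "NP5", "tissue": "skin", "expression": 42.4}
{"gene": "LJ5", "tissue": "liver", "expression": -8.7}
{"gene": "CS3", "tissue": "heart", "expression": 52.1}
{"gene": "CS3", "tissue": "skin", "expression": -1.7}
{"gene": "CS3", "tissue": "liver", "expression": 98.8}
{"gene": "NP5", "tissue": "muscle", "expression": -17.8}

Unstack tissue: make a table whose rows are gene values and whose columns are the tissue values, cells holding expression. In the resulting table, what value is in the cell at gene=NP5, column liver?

12.6

Wide layout: rows indexed by gene, columns are the 4 distinct tissue values (skin, heart, muscle, liver).
Cell (gene=NP5, tissue=liver) draws from the long row where gene=NP5 and tissue=liver, which has expression=12.6.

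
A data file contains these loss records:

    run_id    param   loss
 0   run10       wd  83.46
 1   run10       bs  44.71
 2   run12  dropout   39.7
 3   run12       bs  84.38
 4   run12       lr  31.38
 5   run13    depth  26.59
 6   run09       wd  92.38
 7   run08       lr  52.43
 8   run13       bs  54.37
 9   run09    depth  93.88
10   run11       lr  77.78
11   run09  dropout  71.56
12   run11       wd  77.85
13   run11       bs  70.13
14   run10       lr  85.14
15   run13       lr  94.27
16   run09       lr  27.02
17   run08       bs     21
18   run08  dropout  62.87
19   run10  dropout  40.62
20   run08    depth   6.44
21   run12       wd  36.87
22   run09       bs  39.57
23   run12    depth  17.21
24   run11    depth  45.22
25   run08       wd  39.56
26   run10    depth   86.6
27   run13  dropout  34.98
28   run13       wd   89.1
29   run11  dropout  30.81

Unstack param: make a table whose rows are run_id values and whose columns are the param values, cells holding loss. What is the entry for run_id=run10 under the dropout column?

40.62

Wide layout: rows indexed by run_id, columns are the 5 distinct param values (wd, bs, dropout, lr, depth).
Cell (run_id=run10, param=dropout) draws from the long row where run_id=run10 and param=dropout, which has loss=40.62.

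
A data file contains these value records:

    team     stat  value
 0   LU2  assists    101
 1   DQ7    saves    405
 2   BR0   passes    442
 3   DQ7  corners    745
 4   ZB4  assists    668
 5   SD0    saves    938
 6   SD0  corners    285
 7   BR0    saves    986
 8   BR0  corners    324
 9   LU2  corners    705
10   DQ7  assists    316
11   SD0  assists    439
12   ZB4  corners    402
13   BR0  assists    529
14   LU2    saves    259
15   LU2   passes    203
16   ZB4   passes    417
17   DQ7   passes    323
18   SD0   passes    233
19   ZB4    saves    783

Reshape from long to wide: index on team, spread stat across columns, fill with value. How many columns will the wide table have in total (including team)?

5

1 column for team plus 4 distinct stat values → 5 columns.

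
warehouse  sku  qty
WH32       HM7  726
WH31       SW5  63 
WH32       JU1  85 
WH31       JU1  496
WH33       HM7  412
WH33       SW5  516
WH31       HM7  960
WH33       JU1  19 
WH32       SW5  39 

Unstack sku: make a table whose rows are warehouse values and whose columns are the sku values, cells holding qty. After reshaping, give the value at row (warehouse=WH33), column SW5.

516

Wide layout: rows indexed by warehouse, columns are the 3 distinct sku values (HM7, SW5, JU1).
Cell (warehouse=WH33, sku=SW5) draws from the long row where warehouse=WH33 and sku=SW5, which has qty=516.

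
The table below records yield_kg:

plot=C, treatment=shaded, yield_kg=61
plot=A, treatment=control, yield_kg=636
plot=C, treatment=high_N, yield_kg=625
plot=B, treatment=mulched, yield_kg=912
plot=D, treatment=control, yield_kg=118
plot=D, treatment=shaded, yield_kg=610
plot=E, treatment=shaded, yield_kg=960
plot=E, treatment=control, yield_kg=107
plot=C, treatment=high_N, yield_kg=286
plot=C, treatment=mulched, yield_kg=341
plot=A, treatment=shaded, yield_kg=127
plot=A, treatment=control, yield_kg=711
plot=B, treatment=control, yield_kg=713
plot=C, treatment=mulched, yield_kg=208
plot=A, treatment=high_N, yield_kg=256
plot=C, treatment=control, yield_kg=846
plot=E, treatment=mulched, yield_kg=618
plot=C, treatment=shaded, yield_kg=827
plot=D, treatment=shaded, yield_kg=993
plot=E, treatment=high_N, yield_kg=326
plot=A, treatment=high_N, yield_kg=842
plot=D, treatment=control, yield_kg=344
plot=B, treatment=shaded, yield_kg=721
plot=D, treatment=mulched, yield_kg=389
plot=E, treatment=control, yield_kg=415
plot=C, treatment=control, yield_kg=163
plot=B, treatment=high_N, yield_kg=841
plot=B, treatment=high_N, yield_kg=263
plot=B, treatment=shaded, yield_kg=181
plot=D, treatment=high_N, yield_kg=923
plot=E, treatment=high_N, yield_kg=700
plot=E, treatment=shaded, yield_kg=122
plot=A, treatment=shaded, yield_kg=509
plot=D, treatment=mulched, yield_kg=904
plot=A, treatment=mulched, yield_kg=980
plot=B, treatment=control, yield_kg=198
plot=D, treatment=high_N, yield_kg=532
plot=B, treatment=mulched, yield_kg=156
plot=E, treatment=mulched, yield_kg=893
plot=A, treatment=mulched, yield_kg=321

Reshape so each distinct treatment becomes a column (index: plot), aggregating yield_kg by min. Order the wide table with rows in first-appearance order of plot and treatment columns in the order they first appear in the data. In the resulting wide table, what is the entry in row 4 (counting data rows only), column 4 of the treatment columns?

With rows in first-appearance order of plot, row 4 is plot=D. treatment columns in first-appearance order: shaded, control, high_N, mulched; column 4 is mulched.
Long rows with plot=D, treatment=mulched: min(389, 904) = 389.

389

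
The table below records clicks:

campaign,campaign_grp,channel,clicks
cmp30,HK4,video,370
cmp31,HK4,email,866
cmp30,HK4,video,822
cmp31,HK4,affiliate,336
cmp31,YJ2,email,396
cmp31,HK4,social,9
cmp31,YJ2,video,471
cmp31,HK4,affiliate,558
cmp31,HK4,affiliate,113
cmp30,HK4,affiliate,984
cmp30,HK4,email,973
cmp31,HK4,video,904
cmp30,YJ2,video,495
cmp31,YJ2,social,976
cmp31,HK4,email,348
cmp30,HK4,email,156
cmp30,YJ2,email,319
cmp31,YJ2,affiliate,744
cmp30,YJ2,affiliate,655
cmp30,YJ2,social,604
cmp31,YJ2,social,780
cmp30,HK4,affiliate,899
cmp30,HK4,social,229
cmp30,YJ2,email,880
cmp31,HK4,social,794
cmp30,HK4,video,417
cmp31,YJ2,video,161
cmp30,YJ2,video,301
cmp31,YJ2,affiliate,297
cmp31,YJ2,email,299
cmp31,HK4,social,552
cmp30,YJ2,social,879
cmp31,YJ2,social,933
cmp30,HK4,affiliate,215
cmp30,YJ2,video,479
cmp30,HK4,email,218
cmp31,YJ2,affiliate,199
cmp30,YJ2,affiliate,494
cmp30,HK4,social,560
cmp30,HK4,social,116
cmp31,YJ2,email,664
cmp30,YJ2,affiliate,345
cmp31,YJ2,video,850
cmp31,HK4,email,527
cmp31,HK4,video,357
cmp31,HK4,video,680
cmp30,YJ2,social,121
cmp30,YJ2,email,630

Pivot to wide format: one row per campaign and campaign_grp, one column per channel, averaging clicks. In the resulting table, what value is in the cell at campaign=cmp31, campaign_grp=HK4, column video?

Rows with campaign=cmp31, campaign_grp=HK4 and channel=video: clicks values are 904, 357, 680.
(904 + 357 + 680) / 3 = 647.

647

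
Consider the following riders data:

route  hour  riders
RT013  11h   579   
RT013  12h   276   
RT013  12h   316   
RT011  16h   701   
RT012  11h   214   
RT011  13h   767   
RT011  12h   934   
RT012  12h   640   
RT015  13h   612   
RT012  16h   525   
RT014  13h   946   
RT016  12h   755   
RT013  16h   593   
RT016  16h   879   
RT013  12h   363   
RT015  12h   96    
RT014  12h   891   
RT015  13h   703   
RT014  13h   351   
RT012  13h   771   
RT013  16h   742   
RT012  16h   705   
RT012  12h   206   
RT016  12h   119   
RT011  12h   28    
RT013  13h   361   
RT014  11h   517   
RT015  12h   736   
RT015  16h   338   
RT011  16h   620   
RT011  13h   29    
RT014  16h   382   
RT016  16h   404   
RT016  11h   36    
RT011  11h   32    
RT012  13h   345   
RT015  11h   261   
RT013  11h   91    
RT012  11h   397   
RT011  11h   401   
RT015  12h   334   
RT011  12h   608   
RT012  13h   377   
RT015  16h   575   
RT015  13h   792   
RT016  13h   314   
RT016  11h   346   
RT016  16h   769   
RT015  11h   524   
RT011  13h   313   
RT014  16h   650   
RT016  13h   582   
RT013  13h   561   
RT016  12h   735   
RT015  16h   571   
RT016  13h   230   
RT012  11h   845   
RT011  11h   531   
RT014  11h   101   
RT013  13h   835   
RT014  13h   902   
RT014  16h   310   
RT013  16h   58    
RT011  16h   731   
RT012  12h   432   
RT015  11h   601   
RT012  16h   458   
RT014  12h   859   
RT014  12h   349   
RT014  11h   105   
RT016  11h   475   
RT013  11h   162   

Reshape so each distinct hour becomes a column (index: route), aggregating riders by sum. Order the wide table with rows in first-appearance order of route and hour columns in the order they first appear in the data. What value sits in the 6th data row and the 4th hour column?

With rows in first-appearance order of route, row 6 is route=RT016. hour columns in first-appearance order: 11h, 12h, 16h, 13h; column 4 is 13h.
Long rows with route=RT016, hour=13h: 314 + 582 + 230 = 1126.

1126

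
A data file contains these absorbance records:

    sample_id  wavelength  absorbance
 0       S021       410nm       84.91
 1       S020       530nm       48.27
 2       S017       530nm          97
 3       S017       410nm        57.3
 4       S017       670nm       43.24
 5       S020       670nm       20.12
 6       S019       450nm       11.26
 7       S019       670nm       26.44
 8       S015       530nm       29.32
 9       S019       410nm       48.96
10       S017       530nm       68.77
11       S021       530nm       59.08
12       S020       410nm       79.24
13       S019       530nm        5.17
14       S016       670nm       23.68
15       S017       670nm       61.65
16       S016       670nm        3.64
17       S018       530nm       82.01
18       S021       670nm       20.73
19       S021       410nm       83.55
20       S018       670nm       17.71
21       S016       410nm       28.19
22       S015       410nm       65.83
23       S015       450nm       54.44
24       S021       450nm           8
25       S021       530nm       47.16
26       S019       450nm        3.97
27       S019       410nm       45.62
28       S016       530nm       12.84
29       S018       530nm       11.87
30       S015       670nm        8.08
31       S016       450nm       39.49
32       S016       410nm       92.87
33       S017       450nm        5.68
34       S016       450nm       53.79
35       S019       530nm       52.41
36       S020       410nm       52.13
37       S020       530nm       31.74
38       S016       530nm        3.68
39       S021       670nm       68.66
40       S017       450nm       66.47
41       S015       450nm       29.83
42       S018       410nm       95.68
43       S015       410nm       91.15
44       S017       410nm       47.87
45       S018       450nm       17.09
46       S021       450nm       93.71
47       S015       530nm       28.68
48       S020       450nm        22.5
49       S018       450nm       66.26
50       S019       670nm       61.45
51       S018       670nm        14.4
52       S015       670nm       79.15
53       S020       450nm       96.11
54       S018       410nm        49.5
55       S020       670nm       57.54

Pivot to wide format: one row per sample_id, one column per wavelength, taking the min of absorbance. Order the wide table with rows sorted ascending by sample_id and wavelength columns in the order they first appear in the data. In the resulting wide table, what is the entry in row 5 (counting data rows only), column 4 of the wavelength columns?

With rows sorted ascending by sample_id, row 5 is sample_id=S019. wavelength columns in first-appearance order: 410nm, 530nm, 670nm, 450nm; column 4 is 450nm.
Long rows with sample_id=S019, wavelength=450nm: min(11.26, 3.97) = 3.97.

3.97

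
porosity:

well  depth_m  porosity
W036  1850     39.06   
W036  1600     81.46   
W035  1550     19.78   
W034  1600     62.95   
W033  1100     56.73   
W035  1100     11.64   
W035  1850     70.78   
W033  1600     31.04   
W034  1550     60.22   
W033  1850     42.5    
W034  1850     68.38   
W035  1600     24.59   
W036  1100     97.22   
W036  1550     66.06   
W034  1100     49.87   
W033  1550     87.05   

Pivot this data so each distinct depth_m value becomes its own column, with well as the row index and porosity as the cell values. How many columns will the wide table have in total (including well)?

1 column for well plus 4 distinct depth_m values → 5 columns.

5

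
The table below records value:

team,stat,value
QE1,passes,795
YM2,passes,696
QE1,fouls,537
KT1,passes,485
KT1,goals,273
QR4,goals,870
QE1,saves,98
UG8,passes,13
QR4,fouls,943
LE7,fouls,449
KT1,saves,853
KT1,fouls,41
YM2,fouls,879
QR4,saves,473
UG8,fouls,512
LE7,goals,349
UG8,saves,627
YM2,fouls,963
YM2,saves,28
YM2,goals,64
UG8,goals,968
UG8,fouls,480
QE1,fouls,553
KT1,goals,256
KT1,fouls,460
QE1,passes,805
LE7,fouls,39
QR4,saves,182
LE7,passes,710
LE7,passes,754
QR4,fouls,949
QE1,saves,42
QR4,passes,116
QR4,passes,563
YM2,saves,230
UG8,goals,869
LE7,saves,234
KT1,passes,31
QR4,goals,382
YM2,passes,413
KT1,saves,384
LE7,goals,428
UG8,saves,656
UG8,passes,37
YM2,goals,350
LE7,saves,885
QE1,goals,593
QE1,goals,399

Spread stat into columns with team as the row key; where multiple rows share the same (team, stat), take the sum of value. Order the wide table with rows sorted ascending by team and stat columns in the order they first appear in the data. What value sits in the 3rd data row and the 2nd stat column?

With rows sorted ascending by team, row 3 is team=QE1. stat columns in first-appearance order: passes, fouls, goals, saves; column 2 is fouls.
Long rows with team=QE1, stat=fouls: 537 + 553 = 1090.

1090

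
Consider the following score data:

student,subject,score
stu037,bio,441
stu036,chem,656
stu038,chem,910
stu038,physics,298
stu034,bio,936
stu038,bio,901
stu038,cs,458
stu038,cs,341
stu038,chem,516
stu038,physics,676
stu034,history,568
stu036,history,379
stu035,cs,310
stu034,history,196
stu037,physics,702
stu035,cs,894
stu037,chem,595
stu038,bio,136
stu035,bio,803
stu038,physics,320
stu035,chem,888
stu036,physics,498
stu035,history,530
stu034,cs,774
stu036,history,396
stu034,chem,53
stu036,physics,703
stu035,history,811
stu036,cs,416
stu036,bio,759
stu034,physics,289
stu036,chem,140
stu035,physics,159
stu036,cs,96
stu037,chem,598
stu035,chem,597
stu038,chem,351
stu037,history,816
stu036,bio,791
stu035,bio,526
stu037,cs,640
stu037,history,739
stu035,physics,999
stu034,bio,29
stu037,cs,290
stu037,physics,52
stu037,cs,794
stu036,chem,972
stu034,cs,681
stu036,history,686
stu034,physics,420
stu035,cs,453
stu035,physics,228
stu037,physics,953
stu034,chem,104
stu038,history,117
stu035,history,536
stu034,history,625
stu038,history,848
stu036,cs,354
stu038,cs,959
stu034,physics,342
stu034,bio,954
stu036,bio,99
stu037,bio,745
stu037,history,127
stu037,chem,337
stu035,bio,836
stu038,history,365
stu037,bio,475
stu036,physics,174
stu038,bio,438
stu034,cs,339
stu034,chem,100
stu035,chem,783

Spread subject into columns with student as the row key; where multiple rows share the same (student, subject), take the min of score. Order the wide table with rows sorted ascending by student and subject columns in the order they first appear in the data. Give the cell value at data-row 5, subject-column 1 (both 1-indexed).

136

With rows sorted ascending by student, row 5 is student=stu038. subject columns in first-appearance order: bio, chem, physics, cs, history; column 1 is bio.
Long rows with student=stu038, subject=bio: min(901, 136, 438) = 136.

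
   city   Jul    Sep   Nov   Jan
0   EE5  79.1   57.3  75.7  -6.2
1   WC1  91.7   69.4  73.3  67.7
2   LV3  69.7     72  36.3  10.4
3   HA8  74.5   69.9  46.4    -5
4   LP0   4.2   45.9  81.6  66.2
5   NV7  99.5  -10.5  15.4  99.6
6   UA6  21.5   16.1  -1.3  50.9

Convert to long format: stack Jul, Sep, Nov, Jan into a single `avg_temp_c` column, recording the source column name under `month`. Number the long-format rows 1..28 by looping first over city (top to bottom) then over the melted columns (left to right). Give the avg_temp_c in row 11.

28 rows total (7 × 4). Row 11: index ⌊(11-1)/4⌋ = 2 into city → LV3; (11-1) mod 4 = 2 into the melted columns → Nov.
So row 11 is (LV3, Nov, 36.3); avg_temp_c = 36.3.

36.3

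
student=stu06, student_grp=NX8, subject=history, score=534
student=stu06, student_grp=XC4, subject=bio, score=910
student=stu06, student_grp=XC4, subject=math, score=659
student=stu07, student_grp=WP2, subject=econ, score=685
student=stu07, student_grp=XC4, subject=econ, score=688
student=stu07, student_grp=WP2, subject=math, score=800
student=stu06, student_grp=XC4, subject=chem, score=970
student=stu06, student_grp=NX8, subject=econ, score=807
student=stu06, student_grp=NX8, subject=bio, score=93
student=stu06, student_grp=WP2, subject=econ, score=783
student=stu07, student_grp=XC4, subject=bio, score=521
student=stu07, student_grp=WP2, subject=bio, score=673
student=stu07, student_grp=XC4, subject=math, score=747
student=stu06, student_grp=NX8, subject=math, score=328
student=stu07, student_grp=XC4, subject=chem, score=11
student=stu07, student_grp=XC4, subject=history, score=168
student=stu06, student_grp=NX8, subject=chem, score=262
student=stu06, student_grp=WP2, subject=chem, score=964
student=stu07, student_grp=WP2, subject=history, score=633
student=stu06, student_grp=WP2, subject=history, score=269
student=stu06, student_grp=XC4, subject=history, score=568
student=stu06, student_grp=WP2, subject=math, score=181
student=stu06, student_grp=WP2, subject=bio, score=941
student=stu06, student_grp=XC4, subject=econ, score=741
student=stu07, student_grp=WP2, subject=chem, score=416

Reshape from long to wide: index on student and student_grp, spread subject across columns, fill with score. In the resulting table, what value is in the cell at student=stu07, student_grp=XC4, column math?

Wide layout: rows indexed by student and student_grp, columns are the 5 distinct subject values (history, bio, math, econ, chem).
Cell (student=stu07, student_grp=XC4, subject=math) draws from the long row where student=stu07, student_grp=XC4 and subject=math, which has score=747.

747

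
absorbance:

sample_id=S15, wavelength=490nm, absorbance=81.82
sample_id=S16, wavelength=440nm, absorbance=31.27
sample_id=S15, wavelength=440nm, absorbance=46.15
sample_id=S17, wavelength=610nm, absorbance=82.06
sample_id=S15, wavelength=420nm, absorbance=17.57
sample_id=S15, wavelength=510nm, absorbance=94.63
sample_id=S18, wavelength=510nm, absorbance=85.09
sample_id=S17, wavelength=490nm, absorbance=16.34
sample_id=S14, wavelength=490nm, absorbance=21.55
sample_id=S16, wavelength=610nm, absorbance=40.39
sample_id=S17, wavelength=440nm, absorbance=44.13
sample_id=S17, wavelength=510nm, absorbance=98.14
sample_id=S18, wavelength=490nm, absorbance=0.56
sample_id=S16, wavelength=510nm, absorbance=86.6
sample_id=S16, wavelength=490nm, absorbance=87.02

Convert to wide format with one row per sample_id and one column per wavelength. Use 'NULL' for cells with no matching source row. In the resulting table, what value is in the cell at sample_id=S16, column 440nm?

The long row with sample_id=S16, wavelength=440nm has absorbance=31.27.

31.27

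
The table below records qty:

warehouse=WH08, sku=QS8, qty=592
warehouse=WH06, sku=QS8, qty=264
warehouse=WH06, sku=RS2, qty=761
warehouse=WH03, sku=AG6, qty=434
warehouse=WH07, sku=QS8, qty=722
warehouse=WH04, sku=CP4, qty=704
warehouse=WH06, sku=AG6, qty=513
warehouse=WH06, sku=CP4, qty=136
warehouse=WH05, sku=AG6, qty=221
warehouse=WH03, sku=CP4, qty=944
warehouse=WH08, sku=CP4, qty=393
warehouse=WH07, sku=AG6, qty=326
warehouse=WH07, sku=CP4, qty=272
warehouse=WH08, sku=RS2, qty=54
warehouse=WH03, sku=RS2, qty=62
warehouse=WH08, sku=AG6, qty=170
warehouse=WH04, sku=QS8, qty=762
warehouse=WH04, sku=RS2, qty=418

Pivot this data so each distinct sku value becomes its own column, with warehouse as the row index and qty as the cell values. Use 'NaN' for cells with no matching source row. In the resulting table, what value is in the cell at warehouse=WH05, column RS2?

NaN

No long-format row has warehouse=WH05 and sku=RS2, so the cell is NaN.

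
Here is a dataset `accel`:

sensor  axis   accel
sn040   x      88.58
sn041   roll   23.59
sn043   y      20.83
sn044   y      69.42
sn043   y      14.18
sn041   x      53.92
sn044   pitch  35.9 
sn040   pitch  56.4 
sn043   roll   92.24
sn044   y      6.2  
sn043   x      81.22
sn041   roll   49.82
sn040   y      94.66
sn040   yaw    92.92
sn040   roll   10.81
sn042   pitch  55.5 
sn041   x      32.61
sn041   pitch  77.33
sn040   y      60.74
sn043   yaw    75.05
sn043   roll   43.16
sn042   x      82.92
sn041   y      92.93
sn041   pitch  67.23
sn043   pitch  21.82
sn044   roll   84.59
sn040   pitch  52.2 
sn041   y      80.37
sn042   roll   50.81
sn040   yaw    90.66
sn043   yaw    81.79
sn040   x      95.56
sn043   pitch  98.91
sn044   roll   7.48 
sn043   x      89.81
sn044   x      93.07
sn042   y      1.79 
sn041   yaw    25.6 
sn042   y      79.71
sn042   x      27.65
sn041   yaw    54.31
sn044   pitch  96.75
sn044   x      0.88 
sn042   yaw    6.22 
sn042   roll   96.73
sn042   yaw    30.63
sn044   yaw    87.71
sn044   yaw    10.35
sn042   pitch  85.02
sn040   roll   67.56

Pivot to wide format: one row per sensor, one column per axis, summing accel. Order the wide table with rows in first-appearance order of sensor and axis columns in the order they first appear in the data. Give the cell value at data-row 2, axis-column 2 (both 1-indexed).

73.41

With rows in first-appearance order of sensor, row 2 is sensor=sn041. axis columns in first-appearance order: x, roll, y, pitch, yaw; column 2 is roll.
Long rows with sensor=sn041, axis=roll: 23.59 + 49.82 = 73.41.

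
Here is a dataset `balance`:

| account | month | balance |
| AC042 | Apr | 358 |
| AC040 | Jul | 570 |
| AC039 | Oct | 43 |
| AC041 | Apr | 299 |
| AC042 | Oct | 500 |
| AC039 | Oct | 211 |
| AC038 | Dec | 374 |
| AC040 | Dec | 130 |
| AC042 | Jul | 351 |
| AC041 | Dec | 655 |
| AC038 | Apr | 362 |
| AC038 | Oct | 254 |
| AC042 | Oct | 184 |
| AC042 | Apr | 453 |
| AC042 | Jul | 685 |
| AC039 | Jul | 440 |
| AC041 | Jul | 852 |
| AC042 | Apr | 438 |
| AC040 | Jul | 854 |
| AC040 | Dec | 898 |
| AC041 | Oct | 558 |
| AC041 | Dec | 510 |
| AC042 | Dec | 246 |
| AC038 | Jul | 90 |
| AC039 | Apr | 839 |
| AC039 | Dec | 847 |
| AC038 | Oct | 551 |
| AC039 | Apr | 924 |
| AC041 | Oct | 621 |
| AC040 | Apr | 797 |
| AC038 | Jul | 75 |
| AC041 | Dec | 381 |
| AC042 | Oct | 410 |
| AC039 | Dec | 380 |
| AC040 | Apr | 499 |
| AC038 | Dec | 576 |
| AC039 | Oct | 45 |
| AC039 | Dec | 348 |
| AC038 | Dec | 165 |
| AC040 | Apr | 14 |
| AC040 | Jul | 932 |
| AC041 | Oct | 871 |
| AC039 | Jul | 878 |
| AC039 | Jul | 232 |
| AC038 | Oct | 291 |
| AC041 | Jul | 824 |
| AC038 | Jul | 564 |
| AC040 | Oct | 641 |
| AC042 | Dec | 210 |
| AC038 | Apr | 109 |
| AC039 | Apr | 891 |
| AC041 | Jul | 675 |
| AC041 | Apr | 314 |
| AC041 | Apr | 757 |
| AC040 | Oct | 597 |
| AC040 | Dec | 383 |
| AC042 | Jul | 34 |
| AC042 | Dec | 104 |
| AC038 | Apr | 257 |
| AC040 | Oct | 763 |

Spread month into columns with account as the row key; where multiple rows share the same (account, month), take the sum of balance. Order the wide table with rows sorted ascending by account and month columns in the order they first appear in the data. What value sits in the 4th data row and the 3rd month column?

With rows sorted ascending by account, row 4 is account=AC041. month columns in first-appearance order: Apr, Jul, Oct, Dec; column 3 is Oct.
Long rows with account=AC041, month=Oct: 558 + 621 + 871 = 2050.

2050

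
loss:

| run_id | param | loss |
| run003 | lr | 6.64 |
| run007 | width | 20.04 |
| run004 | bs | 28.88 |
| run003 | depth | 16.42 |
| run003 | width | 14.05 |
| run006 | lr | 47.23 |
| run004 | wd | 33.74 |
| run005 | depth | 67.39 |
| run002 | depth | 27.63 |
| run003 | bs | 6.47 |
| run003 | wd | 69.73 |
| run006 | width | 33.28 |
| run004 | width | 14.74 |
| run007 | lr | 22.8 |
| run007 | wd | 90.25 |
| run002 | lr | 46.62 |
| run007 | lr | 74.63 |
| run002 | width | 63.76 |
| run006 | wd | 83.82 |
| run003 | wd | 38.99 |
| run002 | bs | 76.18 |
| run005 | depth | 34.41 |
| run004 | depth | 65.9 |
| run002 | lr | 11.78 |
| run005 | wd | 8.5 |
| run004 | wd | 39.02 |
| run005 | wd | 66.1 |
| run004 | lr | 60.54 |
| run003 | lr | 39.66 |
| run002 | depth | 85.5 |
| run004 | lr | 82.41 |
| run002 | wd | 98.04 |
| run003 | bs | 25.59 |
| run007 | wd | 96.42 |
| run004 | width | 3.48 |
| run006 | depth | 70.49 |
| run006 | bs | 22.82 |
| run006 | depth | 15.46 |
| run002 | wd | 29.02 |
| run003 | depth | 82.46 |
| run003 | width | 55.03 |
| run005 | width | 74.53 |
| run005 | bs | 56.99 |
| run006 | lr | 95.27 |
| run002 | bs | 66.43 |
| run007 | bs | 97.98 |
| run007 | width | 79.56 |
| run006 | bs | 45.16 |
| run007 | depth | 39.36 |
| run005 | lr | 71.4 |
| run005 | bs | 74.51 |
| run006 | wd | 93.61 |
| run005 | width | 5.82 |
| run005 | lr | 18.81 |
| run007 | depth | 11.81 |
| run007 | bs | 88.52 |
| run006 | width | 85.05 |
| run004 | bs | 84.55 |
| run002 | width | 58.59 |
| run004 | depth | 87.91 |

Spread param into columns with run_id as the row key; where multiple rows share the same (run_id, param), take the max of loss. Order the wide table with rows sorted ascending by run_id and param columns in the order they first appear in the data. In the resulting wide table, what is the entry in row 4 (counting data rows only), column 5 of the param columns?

66.1

With rows sorted ascending by run_id, row 4 is run_id=run005. param columns in first-appearance order: lr, width, bs, depth, wd; column 5 is wd.
Long rows with run_id=run005, param=wd: max(8.5, 66.1) = 66.1.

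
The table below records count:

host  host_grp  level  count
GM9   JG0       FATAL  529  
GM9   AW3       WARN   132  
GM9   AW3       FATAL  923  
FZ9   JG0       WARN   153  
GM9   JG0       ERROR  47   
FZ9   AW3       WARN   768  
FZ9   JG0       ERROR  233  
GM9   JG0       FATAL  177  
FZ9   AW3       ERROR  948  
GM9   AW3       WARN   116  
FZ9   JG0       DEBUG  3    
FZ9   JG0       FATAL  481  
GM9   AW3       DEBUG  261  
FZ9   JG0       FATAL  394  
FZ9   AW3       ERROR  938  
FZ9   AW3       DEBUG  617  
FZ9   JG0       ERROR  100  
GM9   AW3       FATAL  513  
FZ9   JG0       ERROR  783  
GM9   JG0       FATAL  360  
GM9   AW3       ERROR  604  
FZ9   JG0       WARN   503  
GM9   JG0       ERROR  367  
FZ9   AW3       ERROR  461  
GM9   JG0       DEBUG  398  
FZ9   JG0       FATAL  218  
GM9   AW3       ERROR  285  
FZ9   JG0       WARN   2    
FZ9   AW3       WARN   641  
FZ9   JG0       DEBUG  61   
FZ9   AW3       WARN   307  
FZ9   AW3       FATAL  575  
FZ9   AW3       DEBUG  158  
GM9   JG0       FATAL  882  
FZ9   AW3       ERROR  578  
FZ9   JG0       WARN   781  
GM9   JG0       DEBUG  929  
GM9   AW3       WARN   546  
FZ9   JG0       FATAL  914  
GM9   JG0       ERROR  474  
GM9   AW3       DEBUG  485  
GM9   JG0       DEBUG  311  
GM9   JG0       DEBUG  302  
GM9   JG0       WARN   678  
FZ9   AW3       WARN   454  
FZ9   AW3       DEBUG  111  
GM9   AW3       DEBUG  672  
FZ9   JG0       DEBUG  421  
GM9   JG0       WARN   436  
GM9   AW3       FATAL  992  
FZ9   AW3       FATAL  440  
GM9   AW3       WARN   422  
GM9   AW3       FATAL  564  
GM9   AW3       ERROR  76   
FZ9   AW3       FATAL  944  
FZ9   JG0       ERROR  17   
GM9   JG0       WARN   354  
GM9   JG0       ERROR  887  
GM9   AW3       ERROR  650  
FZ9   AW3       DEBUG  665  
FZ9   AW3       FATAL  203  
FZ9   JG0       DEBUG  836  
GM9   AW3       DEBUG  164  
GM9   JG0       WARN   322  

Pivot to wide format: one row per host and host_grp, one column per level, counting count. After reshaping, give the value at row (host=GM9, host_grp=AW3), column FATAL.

4

Rows with host=GM9, host_grp=AW3 and level=FATAL: count values are 923, 513, 992, 564.
4 rows match — count = 4.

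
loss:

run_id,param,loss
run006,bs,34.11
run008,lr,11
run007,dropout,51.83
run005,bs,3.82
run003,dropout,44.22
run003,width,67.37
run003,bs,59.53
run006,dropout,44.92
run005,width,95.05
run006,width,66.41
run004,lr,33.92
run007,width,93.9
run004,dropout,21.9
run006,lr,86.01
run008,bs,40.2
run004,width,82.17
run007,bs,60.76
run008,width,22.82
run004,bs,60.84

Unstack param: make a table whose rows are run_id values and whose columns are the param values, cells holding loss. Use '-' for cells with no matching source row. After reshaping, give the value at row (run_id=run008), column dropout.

-

No long-format row has run_id=run008 and param=dropout, so the cell is -.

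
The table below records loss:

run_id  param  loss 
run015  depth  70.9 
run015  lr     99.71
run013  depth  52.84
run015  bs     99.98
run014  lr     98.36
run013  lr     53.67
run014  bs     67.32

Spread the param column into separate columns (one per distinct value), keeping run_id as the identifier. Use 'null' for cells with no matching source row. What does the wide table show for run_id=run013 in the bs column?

null

No long-format row has run_id=run013 and param=bs, so the cell is null.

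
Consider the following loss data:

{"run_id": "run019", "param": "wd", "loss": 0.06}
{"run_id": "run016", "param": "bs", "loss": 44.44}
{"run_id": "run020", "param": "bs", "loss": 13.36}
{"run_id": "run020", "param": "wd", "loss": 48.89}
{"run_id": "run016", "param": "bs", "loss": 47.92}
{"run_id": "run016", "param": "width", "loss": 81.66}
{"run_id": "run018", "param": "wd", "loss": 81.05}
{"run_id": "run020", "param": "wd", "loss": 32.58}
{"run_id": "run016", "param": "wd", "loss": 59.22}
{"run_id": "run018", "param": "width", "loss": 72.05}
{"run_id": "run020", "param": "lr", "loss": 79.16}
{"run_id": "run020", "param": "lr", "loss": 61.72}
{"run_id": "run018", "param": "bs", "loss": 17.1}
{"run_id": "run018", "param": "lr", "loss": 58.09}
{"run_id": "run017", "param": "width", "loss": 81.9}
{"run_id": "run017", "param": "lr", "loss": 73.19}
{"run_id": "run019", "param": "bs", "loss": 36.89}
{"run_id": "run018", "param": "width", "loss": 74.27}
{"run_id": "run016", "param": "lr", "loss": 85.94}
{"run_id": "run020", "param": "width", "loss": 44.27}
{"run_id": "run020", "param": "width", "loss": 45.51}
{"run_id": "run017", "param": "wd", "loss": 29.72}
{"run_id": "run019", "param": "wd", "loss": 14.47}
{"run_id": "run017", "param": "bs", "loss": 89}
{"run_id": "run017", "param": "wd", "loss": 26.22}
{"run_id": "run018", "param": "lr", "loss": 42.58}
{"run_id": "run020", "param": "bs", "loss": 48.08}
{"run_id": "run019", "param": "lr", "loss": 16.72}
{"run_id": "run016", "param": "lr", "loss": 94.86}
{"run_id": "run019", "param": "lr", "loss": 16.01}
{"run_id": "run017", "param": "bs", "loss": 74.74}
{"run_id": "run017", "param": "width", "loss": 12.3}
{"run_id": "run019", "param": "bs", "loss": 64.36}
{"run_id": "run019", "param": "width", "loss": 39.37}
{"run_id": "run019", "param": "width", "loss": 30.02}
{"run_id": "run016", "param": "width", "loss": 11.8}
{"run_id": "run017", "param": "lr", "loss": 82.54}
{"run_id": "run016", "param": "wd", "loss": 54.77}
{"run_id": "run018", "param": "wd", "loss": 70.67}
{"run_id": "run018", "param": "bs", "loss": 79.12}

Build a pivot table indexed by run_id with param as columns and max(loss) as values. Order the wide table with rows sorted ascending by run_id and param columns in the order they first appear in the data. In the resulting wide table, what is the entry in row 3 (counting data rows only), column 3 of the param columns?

74.27

With rows sorted ascending by run_id, row 3 is run_id=run018. param columns in first-appearance order: wd, bs, width, lr; column 3 is width.
Long rows with run_id=run018, param=width: max(72.05, 74.27) = 74.27.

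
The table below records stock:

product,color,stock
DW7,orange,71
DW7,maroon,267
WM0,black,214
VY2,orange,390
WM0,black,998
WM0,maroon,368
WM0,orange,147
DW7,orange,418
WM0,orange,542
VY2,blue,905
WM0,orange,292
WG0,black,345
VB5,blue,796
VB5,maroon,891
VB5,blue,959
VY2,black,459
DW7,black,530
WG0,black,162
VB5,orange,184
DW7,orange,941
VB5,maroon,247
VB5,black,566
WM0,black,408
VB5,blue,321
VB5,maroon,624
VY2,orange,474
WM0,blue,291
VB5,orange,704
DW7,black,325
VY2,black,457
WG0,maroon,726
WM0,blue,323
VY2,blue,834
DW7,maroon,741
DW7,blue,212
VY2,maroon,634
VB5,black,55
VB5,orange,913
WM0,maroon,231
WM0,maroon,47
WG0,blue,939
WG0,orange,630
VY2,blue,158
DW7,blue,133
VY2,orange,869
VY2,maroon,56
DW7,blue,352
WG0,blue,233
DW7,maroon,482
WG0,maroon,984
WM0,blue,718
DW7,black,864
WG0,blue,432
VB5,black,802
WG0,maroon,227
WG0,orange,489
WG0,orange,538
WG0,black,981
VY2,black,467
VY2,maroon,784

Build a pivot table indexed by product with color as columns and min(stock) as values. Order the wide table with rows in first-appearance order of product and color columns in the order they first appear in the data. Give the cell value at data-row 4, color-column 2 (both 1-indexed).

227

With rows in first-appearance order of product, row 4 is product=WG0. color columns in first-appearance order: orange, maroon, black, blue; column 2 is maroon.
Long rows with product=WG0, color=maroon: min(726, 984, 227) = 227.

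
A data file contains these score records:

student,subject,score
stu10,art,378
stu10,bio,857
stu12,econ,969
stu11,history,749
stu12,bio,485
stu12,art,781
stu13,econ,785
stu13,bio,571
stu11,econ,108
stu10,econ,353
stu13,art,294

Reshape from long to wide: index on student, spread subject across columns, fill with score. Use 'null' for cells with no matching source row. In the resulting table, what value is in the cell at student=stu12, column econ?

969

The long row with student=stu12, subject=econ has score=969.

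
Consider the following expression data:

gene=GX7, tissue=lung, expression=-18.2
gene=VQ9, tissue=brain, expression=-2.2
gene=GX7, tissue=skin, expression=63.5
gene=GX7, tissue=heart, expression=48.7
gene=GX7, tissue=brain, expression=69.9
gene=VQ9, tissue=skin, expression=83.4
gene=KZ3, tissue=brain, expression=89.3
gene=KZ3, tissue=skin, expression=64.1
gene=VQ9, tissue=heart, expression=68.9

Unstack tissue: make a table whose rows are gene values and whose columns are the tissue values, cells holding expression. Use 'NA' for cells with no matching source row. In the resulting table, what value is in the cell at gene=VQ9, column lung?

No long-format row has gene=VQ9 and tissue=lung, so the cell is NA.

NA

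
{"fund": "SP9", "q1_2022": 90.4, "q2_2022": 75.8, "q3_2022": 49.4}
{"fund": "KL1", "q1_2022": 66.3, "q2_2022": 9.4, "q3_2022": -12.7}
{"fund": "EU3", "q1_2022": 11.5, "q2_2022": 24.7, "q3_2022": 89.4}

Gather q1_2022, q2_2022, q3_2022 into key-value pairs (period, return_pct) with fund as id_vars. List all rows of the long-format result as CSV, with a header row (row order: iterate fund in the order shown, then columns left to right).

fund,period,return_pct
SP9,q1_2022,90.4
SP9,q2_2022,75.8
SP9,q3_2022,49.4
KL1,q1_2022,66.3
KL1,q2_2022,9.4
KL1,q3_2022,-12.7
EU3,q1_2022,11.5
EU3,q2_2022,24.7
EU3,q3_2022,89.4

Each (fund, column) pair becomes one row: 3 × 3 = 9 rows.
For example, (SP9, q1_2022) → return_pct=90.4.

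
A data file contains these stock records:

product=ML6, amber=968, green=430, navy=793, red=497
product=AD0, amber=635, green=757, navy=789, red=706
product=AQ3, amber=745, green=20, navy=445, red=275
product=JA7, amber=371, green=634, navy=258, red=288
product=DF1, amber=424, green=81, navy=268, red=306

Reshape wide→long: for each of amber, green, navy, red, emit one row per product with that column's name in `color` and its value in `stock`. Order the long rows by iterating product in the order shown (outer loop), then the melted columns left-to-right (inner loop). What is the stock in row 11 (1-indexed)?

20 rows total (5 × 4). Row 11: index ⌊(11-1)/4⌋ = 2 into product → AQ3; (11-1) mod 4 = 2 into the melted columns → navy.
So row 11 is (AQ3, navy, 445); stock = 445.

445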